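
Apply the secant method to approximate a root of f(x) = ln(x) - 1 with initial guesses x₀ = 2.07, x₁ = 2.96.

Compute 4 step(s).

f(x) = ln(x) - 1
x₀ = 2.07, x₁ = 2.96

Secant formula: x_{n+1} = x_n - f(x_n)(x_n - x_{n-1})/(f(x_n) - f(x_{n-1}))

Iteration 1:
  f(2.070000) = -0.272451
  f(2.960000) = 0.085189
  x_2 = 2.960000 - 0.085189×(2.960000 - 2.070000)/(0.085189 - (-0.272451))
       = 2.748004
Iteration 2:
  f(2.960000) = 0.085189
  f(2.748004) = 0.010875
  x_3 = 2.748004 - 0.010875×(2.748004 - 2.960000)/(0.010875 - 0.085189)
       = 2.716981
Iteration 3:
  f(2.748004) = 0.010875
  f(2.716981) = -0.000478
  x_4 = 2.716981 - (-0.000478)×(2.716981 - 2.748004)/(-0.000478 - 0.010875)
       = 2.718289
Iteration 4:
  f(2.716981) = -0.000478
  f(2.718289) = 0.000003
  x_5 = 2.718289 - 0.000003×(2.718289 - 2.716981)/(0.000003 - (-0.000478))
       = 2.718282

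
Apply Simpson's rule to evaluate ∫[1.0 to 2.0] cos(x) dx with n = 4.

f(x) = cos(x)
a = 1.0, b = 2.0, n = 4
h = (b - a)/n = 0.250000

Simpson's rule: (h/3)[f(x₀) + 4f(x₁) + 2f(x₂) + ... + f(xₙ)]

x_0 = 1.0000, f(x_0) = 0.540302, coefficient = 1
x_1 = 1.2500, f(x_1) = 0.315322, coefficient = 4
x_2 = 1.5000, f(x_2) = 0.070737, coefficient = 2
x_3 = 1.7500, f(x_3) = -0.178246, coefficient = 4
x_4 = 2.0000, f(x_4) = -0.416147, coefficient = 1

I ≈ (0.250000/3) × 0.813935 = 0.067828
Exact value: 0.067826
Error: 0.000001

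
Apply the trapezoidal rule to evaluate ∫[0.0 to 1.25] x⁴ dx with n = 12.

f(x) = x⁴
a = 0.0, b = 1.25, n = 12
h = (b - a)/n = 0.104167

Trapezoidal rule: (h/2)[f(x₀) + 2f(x₁) + 2f(x₂) + ... + f(xₙ)]

x_0 = 0.0000, f(x_0) = 0.000000, coefficient = 1
x_1 = 0.1042, f(x_1) = 0.000118, coefficient = 2
x_2 = 0.2083, f(x_2) = 0.001884, coefficient = 2
x_3 = 0.3125, f(x_3) = 0.009537, coefficient = 2
x_4 = 0.4167, f(x_4) = 0.030141, coefficient = 2
x_5 = 0.5208, f(x_5) = 0.073586, coefficient = 2
x_6 = 0.6250, f(x_6) = 0.152588, coefficient = 2
x_7 = 0.7292, f(x_7) = 0.282688, coefficient = 2
x_8 = 0.8333, f(x_8) = 0.482253, coefficient = 2
x_9 = 0.9375, f(x_9) = 0.772476, coefficient = 2
x_10 = 1.0417, f(x_10) = 1.177376, coefficient = 2
x_11 = 1.1458, f(x_11) = 1.723796, coefficient = 2
x_12 = 1.2500, f(x_12) = 2.441406, coefficient = 1

I ≈ (0.104167/2) × 11.854289 = 0.617411
Exact value: 0.610352
Error: 0.007059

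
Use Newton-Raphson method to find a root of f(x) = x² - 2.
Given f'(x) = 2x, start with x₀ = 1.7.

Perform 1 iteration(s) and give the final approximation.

f(x) = x² - 2
f'(x) = 2x
x₀ = 1.7

Newton-Raphson formula: x_{n+1} = x_n - f(x_n)/f'(x_n)

Iteration 1:
  f(1.700000) = 0.890000
  f'(1.700000) = 3.400000
  x_1 = 1.700000 - 0.890000/3.400000 = 1.438235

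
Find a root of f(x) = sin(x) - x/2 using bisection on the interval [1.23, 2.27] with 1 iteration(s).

f(x) = sin(x) - x/2
Initial interval: [1.23, 2.27]

Iteration 1:
  c_1 = (1.230000 + 2.270000)/2 = 1.750000
  f(c_1) = f(1.750000) = 0.108986
  f(a) × f(c) ≥ 0, new interval: [1.750000, 2.270000]

After 1 iteration(s), the approximation is c_1 = 1.750000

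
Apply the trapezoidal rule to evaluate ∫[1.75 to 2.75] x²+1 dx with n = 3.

f(x) = x²+1
a = 1.75, b = 2.75, n = 3
h = (b - a)/n = 0.333333

Trapezoidal rule: (h/2)[f(x₀) + 2f(x₁) + 2f(x₂) + ... + f(xₙ)]

x_0 = 1.7500, f(x_0) = 4.062500, coefficient = 1
x_1 = 2.0833, f(x_1) = 5.340278, coefficient = 2
x_2 = 2.4167, f(x_2) = 6.840278, coefficient = 2
x_3 = 2.7500, f(x_3) = 8.562500, coefficient = 1

I ≈ (0.333333/2) × 36.986111 = 6.164352
Exact value: 6.145833
Error: 0.018519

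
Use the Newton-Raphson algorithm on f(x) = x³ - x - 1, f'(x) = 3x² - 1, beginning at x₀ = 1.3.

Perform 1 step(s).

f(x) = x³ - x - 1
f'(x) = 3x² - 1
x₀ = 1.3

Newton-Raphson formula: x_{n+1} = x_n - f(x_n)/f'(x_n)

Iteration 1:
  f(1.300000) = -0.103000
  f'(1.300000) = 4.070000
  x_1 = 1.300000 - (-0.103000)/4.070000 = 1.325307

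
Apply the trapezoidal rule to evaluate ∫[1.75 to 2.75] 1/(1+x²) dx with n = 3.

f(x) = 1/(1+x²)
a = 1.75, b = 2.75, n = 3
h = (b - a)/n = 0.333333

Trapezoidal rule: (h/2)[f(x₀) + 2f(x₁) + 2f(x₂) + ... + f(xₙ)]

x_0 = 1.7500, f(x_0) = 0.246154, coefficient = 1
x_1 = 2.0833, f(x_1) = 0.187256, coefficient = 2
x_2 = 2.4167, f(x_2) = 0.146193, coefficient = 2
x_3 = 2.7500, f(x_3) = 0.116788, coefficient = 1

I ≈ (0.333333/2) × 1.029840 = 0.171640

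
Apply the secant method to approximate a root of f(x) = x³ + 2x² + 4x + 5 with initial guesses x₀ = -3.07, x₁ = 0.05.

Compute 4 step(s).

f(x) = x³ + 2x² + 4x + 5
x₀ = -3.07, x₁ = 0.05

Secant formula: x_{n+1} = x_n - f(x_n)(x_n - x_{n-1})/(f(x_n) - f(x_{n-1}))

Iteration 1:
  f(-3.070000) = -17.364643
  f(0.050000) = 5.205125
  x_2 = 0.050000 - 5.205125×(0.050000 - (-3.070000))/(5.205125 - (-17.364643))
       = -0.669546
Iteration 2:
  f(0.050000) = 5.205125
  f(-0.669546) = 2.918247
  x_3 = -0.669546 - 2.918247×(-0.669546 - 0.050000)/(2.918247 - 5.205125)
       = -1.587747
Iteration 3:
  f(-0.669546) = 2.918247
  f(-1.587747) = -0.311724
  x_4 = -1.587747 - (-0.311724)×(-1.587747 - (-0.669546))/(-0.311724 - 2.918247)
       = -1.499132
Iteration 4:
  f(-1.587747) = -0.311724
  f(-1.499132) = 0.129122
  x_5 = -1.499132 - 0.129122×(-1.499132 - (-1.587747))/(0.129122 - (-0.311724))
       = -1.525087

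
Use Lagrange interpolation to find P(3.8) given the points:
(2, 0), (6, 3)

Lagrange interpolation formula:
P(x) = Σ yᵢ × Lᵢ(x)
where Lᵢ(x) = Π_{j≠i} (x - xⱼ)/(xᵢ - xⱼ)

L_0(3.8) = (3.8 - 6)/(2 - 6) = 0.550000
L_1(3.8) = (3.8 - 2)/(6 - 2) = 0.450000

P(3.8) = 0×L_0(3.8) + 3×L_1(3.8)
P(3.8) = 1.350000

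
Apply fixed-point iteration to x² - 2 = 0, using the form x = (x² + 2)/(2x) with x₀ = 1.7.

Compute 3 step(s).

Equation: x² - 2 = 0
Fixed-point form: x = (x² + 2)/(2x)
x₀ = 1.7

x_1 = g(1.700000) = 1.438235
x_2 = g(1.438235) = 1.414414
x_3 = g(1.414414) = 1.414214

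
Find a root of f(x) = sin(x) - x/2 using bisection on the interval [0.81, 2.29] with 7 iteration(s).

f(x) = sin(x) - x/2
Initial interval: [0.81, 2.29]

Iteration 1:
  c_1 = (0.810000 + 2.290000)/2 = 1.550000
  f(c_1) = f(1.550000) = 0.224784
  f(a) × f(c) ≥ 0, new interval: [1.550000, 2.290000]
Iteration 2:
  c_2 = (1.550000 + 2.290000)/2 = 1.920000
  f(c_2) = f(1.920000) = -0.020355
  f(a) × f(c) < 0, new interval: [1.550000, 1.920000]
Iteration 3:
  c_3 = (1.550000 + 1.920000)/2 = 1.735000
  f(c_3) = f(1.735000) = 0.119049
  f(a) × f(c) ≥ 0, new interval: [1.735000, 1.920000]
Iteration 4:
  c_4 = (1.735000 + 1.920000)/2 = 1.827500
  f(c_4) = f(1.827500) = 0.053482
  f(a) × f(c) ≥ 0, new interval: [1.827500, 1.920000]
Iteration 5:
  c_5 = (1.827500 + 1.920000)/2 = 1.873750
  f(c_5) = f(1.873750) = 0.017584
  f(a) × f(c) ≥ 0, new interval: [1.873750, 1.920000]
Iteration 6:
  c_6 = (1.873750 + 1.920000)/2 = 1.896875
  f(c_6) = f(1.896875) = -0.001132
  f(a) × f(c) < 0, new interval: [1.873750, 1.896875]
Iteration 7:
  c_7 = (1.873750 + 1.896875)/2 = 1.885312
  f(c_7) = f(1.885312) = 0.008290
  f(a) × f(c) ≥ 0, new interval: [1.885312, 1.896875]

After 7 iteration(s), the approximation is c_7 = 1.885312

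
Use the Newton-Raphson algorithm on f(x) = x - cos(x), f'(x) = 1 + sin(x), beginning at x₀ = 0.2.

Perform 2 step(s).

f(x) = x - cos(x)
f'(x) = 1 + sin(x)
x₀ = 0.2

Newton-Raphson formula: x_{n+1} = x_n - f(x_n)/f'(x_n)

Iteration 1:
  f(0.200000) = -0.780067
  f'(0.200000) = 1.198669
  x_1 = 0.200000 - (-0.780067)/1.198669 = 0.850777
Iteration 2:
  f(0.850777) = 0.191378
  f'(0.850777) = 1.751793
  x_2 = 0.850777 - 0.191378/1.751793 = 0.741530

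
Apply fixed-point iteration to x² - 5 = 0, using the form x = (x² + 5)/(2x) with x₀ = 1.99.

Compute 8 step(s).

Equation: x² - 5 = 0
Fixed-point form: x = (x² + 5)/(2x)
x₀ = 1.99

x_1 = g(1.990000) = 2.251281
x_2 = g(2.251281) = 2.236119
x_3 = g(2.236119) = 2.236068
x_4 = g(2.236068) = 2.236068
x_5 = g(2.236068) = 2.236068
x_6 = g(2.236068) = 2.236068
x_7 = g(2.236068) = 2.236068
x_8 = g(2.236068) = 2.236068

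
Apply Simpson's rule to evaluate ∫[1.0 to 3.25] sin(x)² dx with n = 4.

f(x) = sin(x)²
a = 1.0, b = 3.25, n = 4
h = (b - a)/n = 0.562500

Simpson's rule: (h/3)[f(x₀) + 4f(x₁) + 2f(x₂) + ... + f(xₙ)]

x_0 = 1.0000, f(x_0) = 0.708073, coefficient = 1
x_1 = 1.5625, f(x_1) = 0.999931, coefficient = 4
x_2 = 2.1250, f(x_2) = 0.723044, coefficient = 2
x_3 = 2.6875, f(x_3) = 0.192411, coefficient = 4
x_4 = 3.2500, f(x_4) = 0.011706, coefficient = 1

I ≈ (0.562500/3) × 6.935237 = 1.300357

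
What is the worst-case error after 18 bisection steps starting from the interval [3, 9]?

Bisection error bound: |error| ≤ (b-a)/2^n
|error| ≤ (9 - 3)/2^18 = 6/2^18
|error| ≤ 0.0000228882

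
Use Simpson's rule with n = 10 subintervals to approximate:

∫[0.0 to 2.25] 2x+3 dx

f(x) = 2x+3
a = 0.0, b = 2.25, n = 10
h = (b - a)/n = 0.225000

Simpson's rule: (h/3)[f(x₀) + 4f(x₁) + 2f(x₂) + ... + f(xₙ)]

x_0 = 0.0000, f(x_0) = 3.000000, coefficient = 1
x_1 = 0.2250, f(x_1) = 3.450000, coefficient = 4
x_2 = 0.4500, f(x_2) = 3.900000, coefficient = 2
x_3 = 0.6750, f(x_3) = 4.350000, coefficient = 4
x_4 = 0.9000, f(x_4) = 4.800000, coefficient = 2
x_5 = 1.1250, f(x_5) = 5.250000, coefficient = 4
x_6 = 1.3500, f(x_6) = 5.700000, coefficient = 2
x_7 = 1.5750, f(x_7) = 6.150000, coefficient = 4
x_8 = 1.8000, f(x_8) = 6.600000, coefficient = 2
x_9 = 2.0250, f(x_9) = 7.050000, coefficient = 4
x_10 = 2.2500, f(x_10) = 7.500000, coefficient = 1

I ≈ (0.225000/3) × 157.500000 = 11.812500
Exact value: 11.812500
Error: 0.000000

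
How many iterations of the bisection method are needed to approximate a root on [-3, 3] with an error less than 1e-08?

We need (b-a)/2^n ≤ 1e-08
(3 - (-3))/2^n ≤ 1e-08
6/2^n ≤ 1e-08
2^n ≥ 600000000
n ≥ log₂(600000000) = 29.16
n ≥ 30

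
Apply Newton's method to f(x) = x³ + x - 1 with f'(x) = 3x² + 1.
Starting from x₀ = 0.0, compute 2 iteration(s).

f(x) = x³ + x - 1
f'(x) = 3x² + 1
x₀ = 0.0

Newton-Raphson formula: x_{n+1} = x_n - f(x_n)/f'(x_n)

Iteration 1:
  f(0.000000) = -1.000000
  f'(0.000000) = 1.000000
  x_1 = 0.000000 - (-1.000000)/1.000000 = 1.000000
Iteration 2:
  f(1.000000) = 1.000000
  f'(1.000000) = 4.000000
  x_2 = 1.000000 - 1.000000/4.000000 = 0.750000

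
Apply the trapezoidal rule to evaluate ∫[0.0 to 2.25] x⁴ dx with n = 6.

f(x) = x⁴
a = 0.0, b = 2.25, n = 6
h = (b - a)/n = 0.375000

Trapezoidal rule: (h/2)[f(x₀) + 2f(x₁) + 2f(x₂) + ... + f(xₙ)]

x_0 = 0.0000, f(x_0) = 0.000000, coefficient = 1
x_1 = 0.3750, f(x_1) = 0.019775, coefficient = 2
x_2 = 0.7500, f(x_2) = 0.316406, coefficient = 2
x_3 = 1.1250, f(x_3) = 1.601807, coefficient = 2
x_4 = 1.5000, f(x_4) = 5.062500, coefficient = 2
x_5 = 1.8750, f(x_5) = 12.359619, coefficient = 2
x_6 = 2.2500, f(x_6) = 25.628906, coefficient = 1

I ≈ (0.375000/2) × 64.349121 = 12.065460
Exact value: 11.533008
Error: 0.532452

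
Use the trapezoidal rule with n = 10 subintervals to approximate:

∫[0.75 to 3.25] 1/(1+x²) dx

f(x) = 1/(1+x²)
a = 0.75, b = 3.25, n = 10
h = (b - a)/n = 0.250000

Trapezoidal rule: (h/2)[f(x₀) + 2f(x₁) + 2f(x₂) + ... + f(xₙ)]

x_0 = 0.7500, f(x_0) = 0.640000, coefficient = 1
x_1 = 1.0000, f(x_1) = 0.500000, coefficient = 2
x_2 = 1.2500, f(x_2) = 0.390244, coefficient = 2
x_3 = 1.5000, f(x_3) = 0.307692, coefficient = 2
x_4 = 1.7500, f(x_4) = 0.246154, coefficient = 2
x_5 = 2.0000, f(x_5) = 0.200000, coefficient = 2
x_6 = 2.2500, f(x_6) = 0.164948, coefficient = 2
x_7 = 2.5000, f(x_7) = 0.137931, coefficient = 2
x_8 = 2.7500, f(x_8) = 0.116788, coefficient = 2
x_9 = 3.0000, f(x_9) = 0.100000, coefficient = 2
x_10 = 3.2500, f(x_10) = 0.086486, coefficient = 1

I ≈ (0.250000/2) × 5.054002 = 0.631750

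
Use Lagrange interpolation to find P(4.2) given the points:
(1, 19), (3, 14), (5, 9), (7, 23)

Lagrange interpolation formula:
P(x) = Σ yᵢ × Lᵢ(x)
where Lᵢ(x) = Π_{j≠i} (x - xⱼ)/(xᵢ - xⱼ)

L_0(4.2) = (4.2 - 3)/(1 - 3) × (4.2 - 5)/(1 - 5) × (4.2 - 7)/(1 - 7) = -0.056000
L_1(4.2) = (4.2 - 1)/(3 - 1) × (4.2 - 5)/(3 - 5) × (4.2 - 7)/(3 - 7) = 0.448000
L_2(4.2) = (4.2 - 1)/(5 - 1) × (4.2 - 3)/(5 - 3) × (4.2 - 7)/(5 - 7) = 0.672000
L_3(4.2) = (4.2 - 1)/(7 - 1) × (4.2 - 3)/(7 - 3) × (4.2 - 5)/(7 - 5) = -0.064000

P(4.2) = 19×L_0(4.2) + 14×L_1(4.2) + 9×L_2(4.2) + 23×L_3(4.2)
P(4.2) = 9.784000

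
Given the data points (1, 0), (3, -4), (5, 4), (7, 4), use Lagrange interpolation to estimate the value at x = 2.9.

Lagrange interpolation formula:
P(x) = Σ yᵢ × Lᵢ(x)
where Lᵢ(x) = Π_{j≠i} (x - xⱼ)/(xᵢ - xⱼ)

L_0(2.9) = (2.9 - 3)/(1 - 3) × (2.9 - 5)/(1 - 5) × (2.9 - 7)/(1 - 7) = 0.017938
L_1(2.9) = (2.9 - 1)/(3 - 1) × (2.9 - 5)/(3 - 5) × (2.9 - 7)/(3 - 7) = 1.022437
L_2(2.9) = (2.9 - 1)/(5 - 1) × (2.9 - 3)/(5 - 3) × (2.9 - 7)/(5 - 7) = -0.048688
L_3(2.9) = (2.9 - 1)/(7 - 1) × (2.9 - 3)/(7 - 3) × (2.9 - 5)/(7 - 5) = 0.008313

P(2.9) = 0×L_0(2.9) + (-4)×L_1(2.9) + 4×L_2(2.9) + 4×L_3(2.9)
P(2.9) = -4.251250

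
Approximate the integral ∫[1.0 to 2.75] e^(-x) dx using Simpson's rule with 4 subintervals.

f(x) = e^(-x)
a = 1.0, b = 2.75, n = 4
h = (b - a)/n = 0.437500

Simpson's rule: (h/3)[f(x₀) + 4f(x₁) + 2f(x₂) + ... + f(xₙ)]

x_0 = 1.0000, f(x_0) = 0.367879, coefficient = 1
x_1 = 1.4375, f(x_1) = 0.237521, coefficient = 4
x_2 = 1.8750, f(x_2) = 0.153355, coefficient = 2
x_3 = 2.3125, f(x_3) = 0.099013, coefficient = 4
x_4 = 2.7500, f(x_4) = 0.063928, coefficient = 1

I ≈ (0.437500/3) × 2.084654 = 0.304012
Exact value: 0.303952
Error: 0.000060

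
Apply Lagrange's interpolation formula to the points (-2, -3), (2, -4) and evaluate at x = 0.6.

Lagrange interpolation formula:
P(x) = Σ yᵢ × Lᵢ(x)
where Lᵢ(x) = Π_{j≠i} (x - xⱼ)/(xᵢ - xⱼ)

L_0(0.6) = (0.6 - 2)/(-2 - 2) = 0.350000
L_1(0.6) = (0.6 - (-2))/(2 - (-2)) = 0.650000

P(0.6) = (-3)×L_0(0.6) + (-4)×L_1(0.6)
P(0.6) = -3.650000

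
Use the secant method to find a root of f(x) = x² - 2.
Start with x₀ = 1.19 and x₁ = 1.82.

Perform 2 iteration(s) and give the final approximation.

f(x) = x² - 2
x₀ = 1.19, x₁ = 1.82

Secant formula: x_{n+1} = x_n - f(x_n)(x_n - x_{n-1})/(f(x_n) - f(x_{n-1}))

Iteration 1:
  f(1.190000) = -0.583900
  f(1.820000) = 1.312400
  x_2 = 1.820000 - 1.312400×(1.820000 - 1.190000)/(1.312400 - (-0.583900))
       = 1.383987
Iteration 2:
  f(1.820000) = 1.312400
  f(1.383987) = -0.084581
  x_3 = 1.383987 - (-0.084581)×(1.383987 - 1.820000)/(-0.084581 - 1.312400)
       = 1.410385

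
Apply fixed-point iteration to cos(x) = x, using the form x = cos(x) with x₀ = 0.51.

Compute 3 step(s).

Equation: cos(x) = x
Fixed-point form: x = cos(x)
x₀ = 0.51

x_1 = g(0.510000) = 0.872745
x_2 = g(0.872745) = 0.642726
x_3 = g(0.642726) = 0.800465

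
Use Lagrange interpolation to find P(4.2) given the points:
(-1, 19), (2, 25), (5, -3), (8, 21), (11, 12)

Lagrange interpolation formula:
P(x) = Σ yᵢ × Lᵢ(x)
where Lᵢ(x) = Π_{j≠i} (x - xⱼ)/(xᵢ - xⱼ)

L_0(4.2) = (4.2 - 2)/(-1 - 2) × (4.2 - 5)/(-1 - 5) × (4.2 - 8)/(-1 - 8) × (4.2 - 11)/(-1 - 11) = -0.023394
L_1(4.2) = (4.2 - (-1))/(2 - (-1)) × (4.2 - 5)/(2 - 5) × (4.2 - 8)/(2 - 8) × (4.2 - 11)/(2 - 11) = 0.221182
L_2(4.2) = (4.2 - (-1))/(5 - (-1)) × (4.2 - 2)/(5 - 2) × (4.2 - 8)/(5 - 8) × (4.2 - 11)/(5 - 11) = 0.912375
L_3(4.2) = (4.2 - (-1))/(8 - (-1)) × (4.2 - 2)/(8 - 2) × (4.2 - 5)/(8 - 5) × (4.2 - 11)/(8 - 11) = -0.128053
L_4(4.2) = (4.2 - (-1))/(11 - (-1)) × (4.2 - 2)/(11 - 2) × (4.2 - 5)/(11 - 5) × (4.2 - 8)/(11 - 8) = 0.017890

P(4.2) = 19×L_0(4.2) + 25×L_1(4.2) + (-3)×L_2(4.2) + 21×L_3(4.2) + 12×L_4(4.2)
P(4.2) = -0.126499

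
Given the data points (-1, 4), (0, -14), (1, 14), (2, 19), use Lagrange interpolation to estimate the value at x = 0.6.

Lagrange interpolation formula:
P(x) = Σ yᵢ × Lᵢ(x)
where Lᵢ(x) = Π_{j≠i} (x - xⱼ)/(xᵢ - xⱼ)

L_0(0.6) = (0.6 - 0)/(-1 - 0) × (0.6 - 1)/(-1 - 1) × (0.6 - 2)/(-1 - 2) = -0.056000
L_1(0.6) = (0.6 - (-1))/(0 - (-1)) × (0.6 - 1)/(0 - 1) × (0.6 - 2)/(0 - 2) = 0.448000
L_2(0.6) = (0.6 - (-1))/(1 - (-1)) × (0.6 - 0)/(1 - 0) × (0.6 - 2)/(1 - 2) = 0.672000
L_3(0.6) = (0.6 - (-1))/(2 - (-1)) × (0.6 - 0)/(2 - 0) × (0.6 - 1)/(2 - 1) = -0.064000

P(0.6) = 4×L_0(0.6) + (-14)×L_1(0.6) + 14×L_2(0.6) + 19×L_3(0.6)
P(0.6) = 1.696000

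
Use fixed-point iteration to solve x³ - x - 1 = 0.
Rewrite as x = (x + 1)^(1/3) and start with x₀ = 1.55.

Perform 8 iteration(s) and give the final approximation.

Equation: x³ - x - 1 = 0
Fixed-point form: x = (x + 1)^(1/3)
x₀ = 1.55

x_1 = g(1.550000) = 1.366197
x_2 = g(1.366197) = 1.332550
x_3 = g(1.332550) = 1.326204
x_4 = g(1.326204) = 1.325000
x_5 = g(1.325000) = 1.324772
x_6 = g(1.324772) = 1.324728
x_7 = g(1.324728) = 1.324720
x_8 = g(1.324720) = 1.324718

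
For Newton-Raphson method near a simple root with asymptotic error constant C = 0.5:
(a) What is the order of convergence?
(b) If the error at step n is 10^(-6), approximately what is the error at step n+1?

(a) Newton-Raphson has quadratic (order 2) convergence near simple roots.
    This means |e_{n+1}| ≈ C|e_n|².

(b) With |e_n| = 10^(-6) and C = 0.5:
    |e_{n+1}| ≈ 0.5 × (10^(-6))² = 0.5 × 10^(-12)

(a) 2 (quadratic); (b) |e_{n+1}| ≈ 5.000e-13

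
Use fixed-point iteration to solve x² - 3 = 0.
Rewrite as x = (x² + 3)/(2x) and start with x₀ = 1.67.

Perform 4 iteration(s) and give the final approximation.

Equation: x² - 3 = 0
Fixed-point form: x = (x² + 3)/(2x)
x₀ = 1.67

x_1 = g(1.670000) = 1.733204
x_2 = g(1.733204) = 1.732051
x_3 = g(1.732051) = 1.732051
x_4 = g(1.732051) = 1.732051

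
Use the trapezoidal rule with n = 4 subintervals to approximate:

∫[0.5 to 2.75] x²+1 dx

f(x) = x²+1
a = 0.5, b = 2.75, n = 4
h = (b - a)/n = 0.562500

Trapezoidal rule: (h/2)[f(x₀) + 2f(x₁) + 2f(x₂) + ... + f(xₙ)]

x_0 = 0.5000, f(x_0) = 1.250000, coefficient = 1
x_1 = 1.0625, f(x_1) = 2.128906, coefficient = 2
x_2 = 1.6250, f(x_2) = 3.640625, coefficient = 2
x_3 = 2.1875, f(x_3) = 5.785156, coefficient = 2
x_4 = 2.7500, f(x_4) = 8.562500, coefficient = 1

I ≈ (0.562500/2) × 32.921875 = 9.259277
Exact value: 9.140625
Error: 0.118652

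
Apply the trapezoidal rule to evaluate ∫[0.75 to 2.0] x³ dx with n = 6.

f(x) = x³
a = 0.75, b = 2.0, n = 6
h = (b - a)/n = 0.208333

Trapezoidal rule: (h/2)[f(x₀) + 2f(x₁) + 2f(x₂) + ... + f(xₙ)]

x_0 = 0.7500, f(x_0) = 0.421875, coefficient = 1
x_1 = 0.9583, f(x_1) = 0.880136, coefficient = 2
x_2 = 1.1667, f(x_2) = 1.587963, coefficient = 2
x_3 = 1.3750, f(x_3) = 2.599609, coefficient = 2
x_4 = 1.5833, f(x_4) = 3.969329, coefficient = 2
x_5 = 1.7917, f(x_5) = 5.751374, coefficient = 2
x_6 = 2.0000, f(x_6) = 8.000000, coefficient = 1

I ≈ (0.208333/2) × 37.998698 = 3.958198
Exact value: 3.920898
Error: 0.037299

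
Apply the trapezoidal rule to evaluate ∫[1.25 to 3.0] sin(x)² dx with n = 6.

f(x) = sin(x)²
a = 1.25, b = 3.0, n = 6
h = (b - a)/n = 0.291667

Trapezoidal rule: (h/2)[f(x₀) + 2f(x₁) + 2f(x₂) + ... + f(xₙ)]

x_0 = 1.2500, f(x_0) = 0.900572, coefficient = 1
x_1 = 1.5417, f(x_1) = 0.999152, coefficient = 2
x_2 = 1.8333, f(x_2) = 0.932643, coefficient = 2
x_3 = 2.1250, f(x_3) = 0.723044, coefficient = 2
x_4 = 2.4167, f(x_4) = 0.439675, coefficient = 2
x_5 = 2.7083, f(x_5) = 0.176258, coefficient = 2
x_6 = 3.0000, f(x_6) = 0.019915, coefficient = 1

I ≈ (0.291667/2) × 7.462031 = 1.088213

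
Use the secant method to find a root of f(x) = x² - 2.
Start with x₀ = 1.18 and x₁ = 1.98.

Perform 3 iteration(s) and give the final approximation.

f(x) = x² - 2
x₀ = 1.18, x₁ = 1.98

Secant formula: x_{n+1} = x_n - f(x_n)(x_n - x_{n-1})/(f(x_n) - f(x_{n-1}))

Iteration 1:
  f(1.180000) = -0.607600
  f(1.980000) = 1.920400
  x_2 = 1.980000 - 1.920400×(1.980000 - 1.180000)/(1.920400 - (-0.607600))
       = 1.372278
Iteration 2:
  f(1.980000) = 1.920400
  f(1.372278) = -0.116852
  x_3 = 1.372278 - (-0.116852)×(1.372278 - 1.980000)/(-0.116852 - 1.920400)
       = 1.407136
Iteration 3:
  f(1.372278) = -0.116852
  f(1.407136) = -0.019969
  x_4 = 1.407136 - (-0.019969)×(1.407136 - 1.372278)/(-0.019969 - (-0.116852))
       = 1.414320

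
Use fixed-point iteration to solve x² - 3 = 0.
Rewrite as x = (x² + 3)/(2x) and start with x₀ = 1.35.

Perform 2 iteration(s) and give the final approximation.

Equation: x² - 3 = 0
Fixed-point form: x = (x² + 3)/(2x)
x₀ = 1.35

x_1 = g(1.350000) = 1.786111
x_2 = g(1.786111) = 1.732869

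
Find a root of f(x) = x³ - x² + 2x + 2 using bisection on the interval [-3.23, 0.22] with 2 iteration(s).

f(x) = x³ - x² + 2x + 2
Initial interval: [-3.23, 0.22]

Iteration 1:
  c_1 = (-3.230000 + 0.220000)/2 = -1.505000
  f(c_1) = f(-1.505000) = -6.683888
  f(a) × f(c) ≥ 0, new interval: [-1.505000, 0.220000]
Iteration 2:
  c_2 = (-1.505000 + 0.220000)/2 = -0.642500
  f(c_2) = f(-0.642500) = 0.036966
  f(a) × f(c) < 0, new interval: [-1.505000, -0.642500]

After 2 iteration(s), the approximation is c_2 = -0.642500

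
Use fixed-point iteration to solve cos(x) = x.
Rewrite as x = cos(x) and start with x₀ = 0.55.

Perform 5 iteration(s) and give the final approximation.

Equation: cos(x) = x
Fixed-point form: x = cos(x)
x₀ = 0.55

x_1 = g(0.550000) = 0.852525
x_2 = g(0.852525) = 0.658084
x_3 = g(0.658084) = 0.791165
x_4 = g(0.791165) = 0.703017
x_5 = g(0.703017) = 0.762895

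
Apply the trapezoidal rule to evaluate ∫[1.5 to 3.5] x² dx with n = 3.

f(x) = x²
a = 1.5, b = 3.5, n = 3
h = (b - a)/n = 0.666667

Trapezoidal rule: (h/2)[f(x₀) + 2f(x₁) + 2f(x₂) + ... + f(xₙ)]

x_0 = 1.5000, f(x_0) = 2.250000, coefficient = 1
x_1 = 2.1667, f(x_1) = 4.694444, coefficient = 2
x_2 = 2.8333, f(x_2) = 8.027778, coefficient = 2
x_3 = 3.5000, f(x_3) = 12.250000, coefficient = 1

I ≈ (0.666667/2) × 39.944444 = 13.314815
Exact value: 13.166667
Error: 0.148148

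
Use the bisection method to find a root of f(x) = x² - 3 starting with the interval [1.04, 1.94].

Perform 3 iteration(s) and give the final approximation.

f(x) = x² - 3
Initial interval: [1.04, 1.94]

Iteration 1:
  c_1 = (1.040000 + 1.940000)/2 = 1.490000
  f(c_1) = f(1.490000) = -0.779900
  f(a) × f(c) ≥ 0, new interval: [1.490000, 1.940000]
Iteration 2:
  c_2 = (1.490000 + 1.940000)/2 = 1.715000
  f(c_2) = f(1.715000) = -0.058775
  f(a) × f(c) ≥ 0, new interval: [1.715000, 1.940000]
Iteration 3:
  c_3 = (1.715000 + 1.940000)/2 = 1.827500
  f(c_3) = f(1.827500) = 0.339756
  f(a) × f(c) < 0, new interval: [1.715000, 1.827500]

After 3 iteration(s), the approximation is c_3 = 1.827500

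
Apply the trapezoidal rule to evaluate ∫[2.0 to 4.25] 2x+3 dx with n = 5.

f(x) = 2x+3
a = 2.0, b = 4.25, n = 5
h = (b - a)/n = 0.450000

Trapezoidal rule: (h/2)[f(x₀) + 2f(x₁) + 2f(x₂) + ... + f(xₙ)]

x_0 = 2.0000, f(x_0) = 7.000000, coefficient = 1
x_1 = 2.4500, f(x_1) = 7.900000, coefficient = 2
x_2 = 2.9000, f(x_2) = 8.800000, coefficient = 2
x_3 = 3.3500, f(x_3) = 9.700000, coefficient = 2
x_4 = 3.8000, f(x_4) = 10.600000, coefficient = 2
x_5 = 4.2500, f(x_5) = 11.500000, coefficient = 1

I ≈ (0.450000/2) × 92.500000 = 20.812500
Exact value: 20.812500
Error: 0.000000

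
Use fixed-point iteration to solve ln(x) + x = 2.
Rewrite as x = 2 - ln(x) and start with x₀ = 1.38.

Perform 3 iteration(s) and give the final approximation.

Equation: ln(x) + x = 2
Fixed-point form: x = 2 - ln(x)
x₀ = 1.38

x_1 = g(1.380000) = 1.677917
x_2 = g(1.677917) = 1.482447
x_3 = g(1.482447) = 1.606306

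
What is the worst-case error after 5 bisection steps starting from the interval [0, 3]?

Bisection error bound: |error| ≤ (b-a)/2^n
|error| ≤ (3 - 0)/2^5 = 3/2^5
|error| ≤ 0.0937500000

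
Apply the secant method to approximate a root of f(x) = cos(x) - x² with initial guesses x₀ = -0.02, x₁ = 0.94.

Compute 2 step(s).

f(x) = cos(x) - x²
x₀ = -0.02, x₁ = 0.94

Secant formula: x_{n+1} = x_n - f(x_n)(x_n - x_{n-1})/(f(x_n) - f(x_{n-1}))

Iteration 1:
  f(-0.020000) = 0.999400
  f(0.940000) = -0.293812
  x_2 = 0.940000 - (-0.293812)×(0.940000 - (-0.020000))/(-0.293812 - 0.999400)
       = 0.721892
Iteration 2:
  f(0.940000) = -0.293812
  f(0.721892) = 0.229428
  x_3 = 0.721892 - 0.229428×(0.721892 - 0.940000)/(0.229428 - (-0.293812))
       = 0.817527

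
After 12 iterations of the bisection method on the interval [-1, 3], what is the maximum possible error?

Bisection error bound: |error| ≤ (b-a)/2^n
|error| ≤ (3 - (-1))/2^12 = 4/2^12
|error| ≤ 0.0009765625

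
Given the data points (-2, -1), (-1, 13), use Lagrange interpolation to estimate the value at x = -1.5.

Lagrange interpolation formula:
P(x) = Σ yᵢ × Lᵢ(x)
where Lᵢ(x) = Π_{j≠i} (x - xⱼ)/(xᵢ - xⱼ)

L_0(-1.5) = (-1.5 - (-1))/(-2 - (-1)) = 0.500000
L_1(-1.5) = (-1.5 - (-2))/(-1 - (-2)) = 0.500000

P(-1.5) = (-1)×L_0(-1.5) + 13×L_1(-1.5)
P(-1.5) = 6.000000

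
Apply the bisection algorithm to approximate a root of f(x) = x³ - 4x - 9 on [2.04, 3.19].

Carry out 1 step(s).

f(x) = x³ - 4x - 9
Initial interval: [2.04, 3.19]

Iteration 1:
  c_1 = (2.040000 + 3.190000)/2 = 2.615000
  f(c_1) = f(2.615000) = -1.578042
  f(a) × f(c) ≥ 0, new interval: [2.615000, 3.190000]

After 1 iteration(s), the approximation is c_1 = 2.615000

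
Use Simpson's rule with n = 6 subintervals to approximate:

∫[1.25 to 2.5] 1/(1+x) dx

f(x) = 1/(1+x)
a = 1.25, b = 2.5, n = 6
h = (b - a)/n = 0.208333

Simpson's rule: (h/3)[f(x₀) + 4f(x₁) + 2f(x₂) + ... + f(xₙ)]

x_0 = 1.2500, f(x_0) = 0.444444, coefficient = 1
x_1 = 1.4583, f(x_1) = 0.406780, coefficient = 4
x_2 = 1.6667, f(x_2) = 0.375000, coefficient = 2
x_3 = 1.8750, f(x_3) = 0.347826, coefficient = 4
x_4 = 2.0833, f(x_4) = 0.324324, coefficient = 2
x_5 = 2.2917, f(x_5) = 0.303797, coefficient = 4
x_6 = 2.5000, f(x_6) = 0.285714, coefficient = 1

I ≈ (0.208333/3) × 6.362420 = 0.441835
Exact value: 0.441833
Error: 0.000002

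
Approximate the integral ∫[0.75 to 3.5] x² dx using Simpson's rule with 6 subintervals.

f(x) = x²
a = 0.75, b = 3.5, n = 6
h = (b - a)/n = 0.458333

Simpson's rule: (h/3)[f(x₀) + 4f(x₁) + 2f(x₂) + ... + f(xₙ)]

x_0 = 0.7500, f(x_0) = 0.562500, coefficient = 1
x_1 = 1.2083, f(x_1) = 1.460069, coefficient = 4
x_2 = 1.6667, f(x_2) = 2.777778, coefficient = 2
x_3 = 2.1250, f(x_3) = 4.515625, coefficient = 4
x_4 = 2.5833, f(x_4) = 6.673611, coefficient = 2
x_5 = 3.0417, f(x_5) = 9.251736, coefficient = 4
x_6 = 3.5000, f(x_6) = 12.250000, coefficient = 1

I ≈ (0.458333/3) × 92.625000 = 14.151042
Exact value: 14.151042
Error: 0.000000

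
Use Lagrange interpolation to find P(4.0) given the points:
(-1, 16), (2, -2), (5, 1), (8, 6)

Lagrange interpolation formula:
P(x) = Σ yᵢ × Lᵢ(x)
where Lᵢ(x) = Π_{j≠i} (x - xⱼ)/(xᵢ - xⱼ)

L_0(4.0) = (4.0 - 2)/(-1 - 2) × (4.0 - 5)/(-1 - 5) × (4.0 - 8)/(-1 - 8) = -0.049383
L_1(4.0) = (4.0 - (-1))/(2 - (-1)) × (4.0 - 5)/(2 - 5) × (4.0 - 8)/(2 - 8) = 0.370370
L_2(4.0) = (4.0 - (-1))/(5 - (-1)) × (4.0 - 2)/(5 - 2) × (4.0 - 8)/(5 - 8) = 0.740741
L_3(4.0) = (4.0 - (-1))/(8 - (-1)) × (4.0 - 2)/(8 - 2) × (4.0 - 5)/(8 - 5) = -0.061728

P(4.0) = 16×L_0(4.0) + (-2)×L_1(4.0) + 1×L_2(4.0) + 6×L_3(4.0)
P(4.0) = -1.160494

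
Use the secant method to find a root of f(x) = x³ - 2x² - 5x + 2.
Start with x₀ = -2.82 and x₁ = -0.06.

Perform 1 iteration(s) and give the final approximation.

f(x) = x³ - 2x² - 5x + 2
x₀ = -2.82, x₁ = -0.06

Secant formula: x_{n+1} = x_n - f(x_n)(x_n - x_{n-1})/(f(x_n) - f(x_{n-1}))

Iteration 1:
  f(-2.820000) = -22.230568
  f(-0.060000) = 2.292584
  x_2 = -0.060000 - 2.292584×(-0.060000 - (-2.820000))/(2.292584 - (-22.230568))
       = -0.318023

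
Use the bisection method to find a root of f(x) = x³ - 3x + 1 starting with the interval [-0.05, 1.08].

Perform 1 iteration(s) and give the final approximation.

f(x) = x³ - 3x + 1
Initial interval: [-0.05, 1.08]

Iteration 1:
  c_1 = (-0.050000 + 1.080000)/2 = 0.515000
  f(c_1) = f(0.515000) = -0.408409
  f(a) × f(c) < 0, new interval: [-0.050000, 0.515000]

After 1 iteration(s), the approximation is c_1 = 0.515000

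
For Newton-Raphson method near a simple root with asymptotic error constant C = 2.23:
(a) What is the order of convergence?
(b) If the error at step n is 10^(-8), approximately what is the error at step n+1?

(a) Newton-Raphson has quadratic (order 2) convergence near simple roots.
    This means |e_{n+1}| ≈ C|e_n|².

(b) With |e_n| = 10^(-8) and C = 2.23:
    |e_{n+1}| ≈ 2.23 × (10^(-8))² = 2.23 × 10^(-16)

(a) 2 (quadratic); (b) |e_{n+1}| ≈ 2.230e-16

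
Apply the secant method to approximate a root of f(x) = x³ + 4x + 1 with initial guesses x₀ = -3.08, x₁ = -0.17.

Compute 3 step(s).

f(x) = x³ + 4x + 1
x₀ = -3.08, x₁ = -0.17

Secant formula: x_{n+1} = x_n - f(x_n)(x_n - x_{n-1})/(f(x_n) - f(x_{n-1}))

Iteration 1:
  f(-3.080000) = -40.538112
  f(-0.170000) = 0.315087
  x_2 = -0.170000 - 0.315087×(-0.170000 - (-3.080000))/(0.315087 - (-40.538112))
       = -0.192444
Iteration 2:
  f(-0.170000) = 0.315087
  f(-0.192444) = 0.223098
  x_3 = -0.192444 - 0.223098×(-0.192444 - (-0.170000))/(0.223098 - 0.315087)
       = -0.246876
Iteration 3:
  f(-0.192444) = 0.223098
  f(-0.246876) = -0.002550
  x_4 = -0.246876 - (-0.002550)×(-0.246876 - (-0.192444))/(-0.002550 - 0.223098)
       = -0.246261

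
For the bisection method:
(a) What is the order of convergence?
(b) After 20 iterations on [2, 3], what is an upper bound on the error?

(a) Bisection has linear (order 1) convergence; the error is halved each step.

(b) Error bound = (b-a)/2^n = (3 - 2)/2^{20}
    = 1/2^{20}

(a) 1 (linear); (b) error ≤ 9.54e-07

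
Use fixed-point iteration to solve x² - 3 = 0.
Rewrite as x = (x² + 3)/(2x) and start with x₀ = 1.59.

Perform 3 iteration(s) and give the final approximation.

Equation: x² - 3 = 0
Fixed-point form: x = (x² + 3)/(2x)
x₀ = 1.59

x_1 = g(1.590000) = 1.738396
x_2 = g(1.738396) = 1.732062
x_3 = g(1.732062) = 1.732051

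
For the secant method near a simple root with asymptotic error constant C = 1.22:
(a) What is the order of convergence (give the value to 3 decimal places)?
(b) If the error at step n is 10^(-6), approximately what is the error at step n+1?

(a) Secant method has superlinear convergence with order φ = (1+√5)/2 ≈ 1.618.
    This means |e_{n+1}| ≈ C|e_n|^1.618.

(b) With |e_n| = 10^(-6) and C = 1.22:
    |e_{n+1}| ≈ 1.22 × (10^(-6))^1.618 = 1.22 × 10^(-9.71)

(a) ≈ 1.618 (golden ratio); (b) |e_{n+1}| ≈ 2.389e-10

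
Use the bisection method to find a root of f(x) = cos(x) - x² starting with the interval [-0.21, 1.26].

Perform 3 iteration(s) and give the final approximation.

f(x) = cos(x) - x²
Initial interval: [-0.21, 1.26]

Iteration 1:
  c_1 = (-0.210000 + 1.260000)/2 = 0.525000
  f(c_1) = f(0.525000) = 0.589699
  f(a) × f(c) ≥ 0, new interval: [0.525000, 1.260000]
Iteration 2:
  c_2 = (0.525000 + 1.260000)/2 = 0.892500
  f(c_2) = f(0.892500) = -0.169089
  f(a) × f(c) < 0, new interval: [0.525000, 0.892500]
Iteration 3:
  c_3 = (0.525000 + 0.892500)/2 = 0.708750
  f(c_3) = f(0.708750) = 0.256850
  f(a) × f(c) ≥ 0, new interval: [0.708750, 0.892500]

After 3 iteration(s), the approximation is c_3 = 0.708750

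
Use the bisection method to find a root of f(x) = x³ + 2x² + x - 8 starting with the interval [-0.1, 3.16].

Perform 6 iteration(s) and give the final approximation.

f(x) = x³ + 2x² + x - 8
Initial interval: [-0.1, 3.16]

Iteration 1:
  c_1 = (-0.100000 + 3.160000)/2 = 1.530000
  f(c_1) = f(1.530000) = 1.793377
  f(a) × f(c) < 0, new interval: [-0.100000, 1.530000]
Iteration 2:
  c_2 = (-0.100000 + 1.530000)/2 = 0.715000
  f(c_2) = f(0.715000) = -5.897024
  f(a) × f(c) ≥ 0, new interval: [0.715000, 1.530000]
Iteration 3:
  c_3 = (0.715000 + 1.530000)/2 = 1.122500
  f(c_3) = f(1.122500) = -2.943130
  f(a) × f(c) ≥ 0, new interval: [1.122500, 1.530000]
Iteration 4:
  c_4 = (1.122500 + 1.530000)/2 = 1.326250
  f(c_4) = f(1.326250) = -0.823079
  f(a) × f(c) ≥ 0, new interval: [1.326250, 1.530000]
Iteration 5:
  c_5 = (1.326250 + 1.530000)/2 = 1.428125
  f(c_5) = f(1.428125) = 0.419927
  f(a) × f(c) < 0, new interval: [1.326250, 1.428125]
Iteration 6:
  c_6 = (1.326250 + 1.428125)/2 = 1.377188
  f(c_6) = f(1.377188) = -0.217485
  f(a) × f(c) ≥ 0, new interval: [1.377188, 1.428125]

After 6 iteration(s), the approximation is c_6 = 1.377188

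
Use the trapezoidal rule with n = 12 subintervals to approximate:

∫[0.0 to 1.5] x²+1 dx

f(x) = x²+1
a = 0.0, b = 1.5, n = 12
h = (b - a)/n = 0.125000

Trapezoidal rule: (h/2)[f(x₀) + 2f(x₁) + 2f(x₂) + ... + f(xₙ)]

x_0 = 0.0000, f(x_0) = 1.000000, coefficient = 1
x_1 = 0.1250, f(x_1) = 1.015625, coefficient = 2
x_2 = 0.2500, f(x_2) = 1.062500, coefficient = 2
x_3 = 0.3750, f(x_3) = 1.140625, coefficient = 2
x_4 = 0.5000, f(x_4) = 1.250000, coefficient = 2
x_5 = 0.6250, f(x_5) = 1.390625, coefficient = 2
x_6 = 0.7500, f(x_6) = 1.562500, coefficient = 2
x_7 = 0.8750, f(x_7) = 1.765625, coefficient = 2
x_8 = 1.0000, f(x_8) = 2.000000, coefficient = 2
x_9 = 1.1250, f(x_9) = 2.265625, coefficient = 2
x_10 = 1.2500, f(x_10) = 2.562500, coefficient = 2
x_11 = 1.3750, f(x_11) = 2.890625, coefficient = 2
x_12 = 1.5000, f(x_12) = 3.250000, coefficient = 1

I ≈ (0.125000/2) × 42.062500 = 2.628906
Exact value: 2.625000
Error: 0.003906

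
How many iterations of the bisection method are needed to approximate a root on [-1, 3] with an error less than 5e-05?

We need (b-a)/2^n ≤ 5e-05
(3 - (-1))/2^n ≤ 5e-05
4/2^n ≤ 5e-05
2^n ≥ 80000
n ≥ log₂(80000) = 16.29
n ≥ 17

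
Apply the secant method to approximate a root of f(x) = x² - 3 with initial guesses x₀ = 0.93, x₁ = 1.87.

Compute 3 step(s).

f(x) = x² - 3
x₀ = 0.93, x₁ = 1.87

Secant formula: x_{n+1} = x_n - f(x_n)(x_n - x_{n-1})/(f(x_n) - f(x_{n-1}))

Iteration 1:
  f(0.930000) = -2.135100
  f(1.870000) = 0.496900
  x_2 = 1.870000 - 0.496900×(1.870000 - 0.930000)/(0.496900 - (-2.135100))
       = 1.692536
Iteration 2:
  f(1.870000) = 0.496900
  f(1.692536) = -0.135323
  x_3 = 1.692536 - (-0.135323)×(1.692536 - 1.870000)/(-0.135323 - 0.496900)
       = 1.730521
Iteration 3:
  f(1.692536) = -0.135323
  f(1.730521) = -0.005298
  x_4 = 1.730521 - (-0.005298)×(1.730521 - 1.692536)/(-0.005298 - (-0.135323))
       = 1.732068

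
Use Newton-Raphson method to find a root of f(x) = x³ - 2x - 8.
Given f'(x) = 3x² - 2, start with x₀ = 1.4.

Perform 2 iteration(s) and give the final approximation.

f(x) = x³ - 2x - 8
f'(x) = 3x² - 2
x₀ = 1.4

Newton-Raphson formula: x_{n+1} = x_n - f(x_n)/f'(x_n)

Iteration 1:
  f(1.400000) = -8.056000
  f'(1.400000) = 3.880000
  x_1 = 1.400000 - (-8.056000)/3.880000 = 3.476289
Iteration 2:
  f(3.476289) = 27.056921
  f'(3.476289) = 34.253749
  x_2 = 3.476289 - 27.056921/34.253749 = 2.686392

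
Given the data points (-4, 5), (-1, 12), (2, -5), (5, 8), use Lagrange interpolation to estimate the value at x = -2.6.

Lagrange interpolation formula:
P(x) = Σ yᵢ × Lᵢ(x)
where Lᵢ(x) = Π_{j≠i} (x - xⱼ)/(xᵢ - xⱼ)

L_0(-2.6) = (-2.6 - (-1))/(-4 - (-1)) × (-2.6 - 2)/(-4 - 2) × (-2.6 - 5)/(-4 - 5) = 0.345284
L_1(-2.6) = (-2.6 - (-4))/(-1 - (-4)) × (-2.6 - 2)/(-1 - 2) × (-2.6 - 5)/(-1 - 5) = 0.906370
L_2(-2.6) = (-2.6 - (-4))/(2 - (-4)) × (-2.6 - (-1))/(2 - (-1)) × (-2.6 - 5)/(2 - 5) = -0.315259
L_3(-2.6) = (-2.6 - (-4))/(5 - (-4)) × (-2.6 - (-1))/(5 - (-1)) × (-2.6 - 2)/(5 - 2) = 0.063605

P(-2.6) = 5×L_0(-2.6) + 12×L_1(-2.6) + (-5)×L_2(-2.6) + 8×L_3(-2.6)
P(-2.6) = 14.688000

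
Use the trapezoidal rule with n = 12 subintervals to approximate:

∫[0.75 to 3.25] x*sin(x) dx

f(x) = x*sin(x)
a = 0.75, b = 3.25, n = 12
h = (b - a)/n = 0.208333

Trapezoidal rule: (h/2)[f(x₀) + 2f(x₁) + 2f(x₂) + ... + f(xₙ)]

x_0 = 0.7500, f(x_0) = 0.511229, coefficient = 1
x_1 = 0.9583, f(x_1) = 0.784141, coefficient = 2
x_2 = 1.1667, f(x_2) = 1.072686, coefficient = 2
x_3 = 1.3750, f(x_3) = 1.348728, coefficient = 2
x_4 = 1.5833, f(x_4) = 1.583209, coefficient = 2
x_5 = 1.7917, f(x_5) = 1.748142, coefficient = 2
x_6 = 2.0000, f(x_6) = 1.818595, coefficient = 2
x_7 = 2.2083, f(x_7) = 1.774538, coefficient = 2
x_8 = 2.4167, f(x_8) = 1.602443, coefficient = 2
x_9 = 2.6250, f(x_9) = 1.296541, coefficient = 2
x_10 = 2.8333, f(x_10) = 0.859635, coefficient = 2
x_11 = 3.0417, f(x_11) = 0.303436, coefficient = 2
x_12 = 3.2500, f(x_12) = -0.351634, coefficient = 1

I ≈ (0.208333/2) × 28.543782 = 2.973311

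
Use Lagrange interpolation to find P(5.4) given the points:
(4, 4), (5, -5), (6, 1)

Lagrange interpolation formula:
P(x) = Σ yᵢ × Lᵢ(x)
where Lᵢ(x) = Π_{j≠i} (x - xⱼ)/(xᵢ - xⱼ)

L_0(5.4) = (5.4 - 5)/(4 - 5) × (5.4 - 6)/(4 - 6) = -0.120000
L_1(5.4) = (5.4 - 4)/(5 - 4) × (5.4 - 6)/(5 - 6) = 0.840000
L_2(5.4) = (5.4 - 4)/(6 - 4) × (5.4 - 5)/(6 - 5) = 0.280000

P(5.4) = 4×L_0(5.4) + (-5)×L_1(5.4) + 1×L_2(5.4)
P(5.4) = -4.400000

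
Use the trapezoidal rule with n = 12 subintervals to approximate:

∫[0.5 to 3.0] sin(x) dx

f(x) = sin(x)
a = 0.5, b = 3.0, n = 12
h = (b - a)/n = 0.208333

Trapezoidal rule: (h/2)[f(x₀) + 2f(x₁) + 2f(x₂) + ... + f(xₙ)]

x_0 = 0.5000, f(x_0) = 0.479426, coefficient = 1
x_1 = 0.7083, f(x_1) = 0.650569, coefficient = 2
x_2 = 0.9167, f(x_2) = 0.793578, coefficient = 2
x_3 = 1.1250, f(x_3) = 0.902268, coefficient = 2
x_4 = 1.3333, f(x_4) = 0.971938, coefficient = 2
x_5 = 1.5417, f(x_5) = 0.999576, coefficient = 2
x_6 = 1.7500, f(x_6) = 0.983986, coefficient = 2
x_7 = 1.9583, f(x_7) = 0.925843, coefficient = 2
x_8 = 2.1667, f(x_8) = 0.827660, coefficient = 2
x_9 = 2.3750, f(x_9) = 0.693685, coefficient = 2
x_10 = 2.5833, f(x_10) = 0.529711, coefficient = 2
x_11 = 2.7917, f(x_11) = 0.342828, coefficient = 2
x_12 = 3.0000, f(x_12) = 0.141120, coefficient = 1

I ≈ (0.208333/2) × 17.863827 = 1.860815
Exact value: 1.867575
Error: 0.006760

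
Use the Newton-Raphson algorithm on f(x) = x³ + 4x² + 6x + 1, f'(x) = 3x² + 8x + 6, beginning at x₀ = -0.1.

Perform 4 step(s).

f(x) = x³ + 4x² + 6x + 1
f'(x) = 3x² + 8x + 6
x₀ = -0.1

Newton-Raphson formula: x_{n+1} = x_n - f(x_n)/f'(x_n)

Iteration 1:
  f(-0.100000) = 0.439000
  f'(-0.100000) = 5.230000
  x_1 = -0.100000 - 0.439000/5.230000 = -0.183939
Iteration 2:
  f(-0.183939) = 0.025478
  f'(-0.183939) = 4.629990
  x_2 = -0.183939 - 0.025478/4.629990 = -0.189442
Iteration 3:
  f(-0.189442) = 0.000104
  f'(-0.189442) = 4.592132
  x_3 = -0.189442 - 0.000104/4.592132 = -0.189464
Iteration 4:
  f(-0.189464) = 0.000000
  f'(-0.189464) = 4.591976
  x_4 = -0.189464 - 0.000000/4.591976 = -0.189464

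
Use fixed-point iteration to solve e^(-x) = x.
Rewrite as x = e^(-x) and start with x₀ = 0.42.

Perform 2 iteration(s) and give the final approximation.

Equation: e^(-x) = x
Fixed-point form: x = e^(-x)
x₀ = 0.42

x_1 = g(0.420000) = 0.657047
x_2 = g(0.657047) = 0.518380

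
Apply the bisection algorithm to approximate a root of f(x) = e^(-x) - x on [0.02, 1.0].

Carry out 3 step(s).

f(x) = e^(-x) - x
Initial interval: [0.02, 1.0]

Iteration 1:
  c_1 = (0.020000 + 1.000000)/2 = 0.510000
  f(c_1) = f(0.510000) = 0.090496
  f(a) × f(c) ≥ 0, new interval: [0.510000, 1.000000]
Iteration 2:
  c_2 = (0.510000 + 1.000000)/2 = 0.755000
  f(c_2) = f(0.755000) = -0.284989
  f(a) × f(c) < 0, new interval: [0.510000, 0.755000]
Iteration 3:
  c_3 = (0.510000 + 0.755000)/2 = 0.632500
  f(c_3) = f(0.632500) = -0.101238
  f(a) × f(c) < 0, new interval: [0.510000, 0.632500]

After 3 iteration(s), the approximation is c_3 = 0.632500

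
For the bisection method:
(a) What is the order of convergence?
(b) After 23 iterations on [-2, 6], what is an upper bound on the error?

(a) Bisection has linear (order 1) convergence; the error is halved each step.

(b) Error bound = (b-a)/2^n = (6 - (-2))/2^{23}
    = 8/2^{23}

(a) 1 (linear); (b) error ≤ 9.54e-07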